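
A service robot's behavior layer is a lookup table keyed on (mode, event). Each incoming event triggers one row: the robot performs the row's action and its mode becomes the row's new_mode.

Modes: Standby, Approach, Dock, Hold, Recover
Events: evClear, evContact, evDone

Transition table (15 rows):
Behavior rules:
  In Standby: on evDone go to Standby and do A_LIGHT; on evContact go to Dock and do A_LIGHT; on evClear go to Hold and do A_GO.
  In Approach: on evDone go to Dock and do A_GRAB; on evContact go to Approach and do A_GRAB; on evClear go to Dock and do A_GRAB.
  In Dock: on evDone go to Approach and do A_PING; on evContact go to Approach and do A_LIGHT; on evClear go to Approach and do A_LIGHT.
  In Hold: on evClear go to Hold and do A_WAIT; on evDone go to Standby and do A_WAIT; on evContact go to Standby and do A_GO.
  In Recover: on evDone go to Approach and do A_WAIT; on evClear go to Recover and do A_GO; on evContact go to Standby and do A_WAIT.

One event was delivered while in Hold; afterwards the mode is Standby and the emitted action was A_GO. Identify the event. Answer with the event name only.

try evClear: (Hold, evClear) → (Hold, A_WAIT)
try evContact: (Hold, evContact) → (Standby, A_GO)  ← matches
try evDone: (Hold, evDone) → (Standby, A_WAIT)

evContact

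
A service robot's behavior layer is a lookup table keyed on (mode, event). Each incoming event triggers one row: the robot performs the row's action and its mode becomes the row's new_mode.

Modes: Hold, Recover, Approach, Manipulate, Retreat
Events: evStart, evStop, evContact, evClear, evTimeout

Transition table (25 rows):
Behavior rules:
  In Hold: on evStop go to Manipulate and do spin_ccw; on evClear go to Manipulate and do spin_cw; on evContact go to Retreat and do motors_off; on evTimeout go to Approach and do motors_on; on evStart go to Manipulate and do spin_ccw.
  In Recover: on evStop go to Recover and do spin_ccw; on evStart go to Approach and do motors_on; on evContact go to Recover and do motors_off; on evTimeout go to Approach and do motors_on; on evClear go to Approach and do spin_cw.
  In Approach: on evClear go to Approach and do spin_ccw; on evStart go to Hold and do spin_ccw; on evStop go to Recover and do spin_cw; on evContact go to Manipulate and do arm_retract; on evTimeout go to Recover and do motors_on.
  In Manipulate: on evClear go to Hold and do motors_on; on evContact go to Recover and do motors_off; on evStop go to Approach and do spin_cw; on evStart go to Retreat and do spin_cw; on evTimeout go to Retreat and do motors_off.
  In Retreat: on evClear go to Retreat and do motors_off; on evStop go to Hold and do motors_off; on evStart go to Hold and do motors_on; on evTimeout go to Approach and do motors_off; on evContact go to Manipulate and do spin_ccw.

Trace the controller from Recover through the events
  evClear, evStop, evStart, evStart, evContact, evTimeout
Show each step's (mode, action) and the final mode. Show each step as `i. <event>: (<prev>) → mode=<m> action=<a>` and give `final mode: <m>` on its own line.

1. evClear: (Recover) → mode=Approach action=spin_cw
2. evStop: (Approach) → mode=Recover action=spin_cw
3. evStart: (Recover) → mode=Approach action=motors_on
4. evStart: (Approach) → mode=Hold action=spin_ccw
5. evContact: (Hold) → mode=Retreat action=motors_off
6. evTimeout: (Retreat) → mode=Approach action=motors_off

final mode: Approach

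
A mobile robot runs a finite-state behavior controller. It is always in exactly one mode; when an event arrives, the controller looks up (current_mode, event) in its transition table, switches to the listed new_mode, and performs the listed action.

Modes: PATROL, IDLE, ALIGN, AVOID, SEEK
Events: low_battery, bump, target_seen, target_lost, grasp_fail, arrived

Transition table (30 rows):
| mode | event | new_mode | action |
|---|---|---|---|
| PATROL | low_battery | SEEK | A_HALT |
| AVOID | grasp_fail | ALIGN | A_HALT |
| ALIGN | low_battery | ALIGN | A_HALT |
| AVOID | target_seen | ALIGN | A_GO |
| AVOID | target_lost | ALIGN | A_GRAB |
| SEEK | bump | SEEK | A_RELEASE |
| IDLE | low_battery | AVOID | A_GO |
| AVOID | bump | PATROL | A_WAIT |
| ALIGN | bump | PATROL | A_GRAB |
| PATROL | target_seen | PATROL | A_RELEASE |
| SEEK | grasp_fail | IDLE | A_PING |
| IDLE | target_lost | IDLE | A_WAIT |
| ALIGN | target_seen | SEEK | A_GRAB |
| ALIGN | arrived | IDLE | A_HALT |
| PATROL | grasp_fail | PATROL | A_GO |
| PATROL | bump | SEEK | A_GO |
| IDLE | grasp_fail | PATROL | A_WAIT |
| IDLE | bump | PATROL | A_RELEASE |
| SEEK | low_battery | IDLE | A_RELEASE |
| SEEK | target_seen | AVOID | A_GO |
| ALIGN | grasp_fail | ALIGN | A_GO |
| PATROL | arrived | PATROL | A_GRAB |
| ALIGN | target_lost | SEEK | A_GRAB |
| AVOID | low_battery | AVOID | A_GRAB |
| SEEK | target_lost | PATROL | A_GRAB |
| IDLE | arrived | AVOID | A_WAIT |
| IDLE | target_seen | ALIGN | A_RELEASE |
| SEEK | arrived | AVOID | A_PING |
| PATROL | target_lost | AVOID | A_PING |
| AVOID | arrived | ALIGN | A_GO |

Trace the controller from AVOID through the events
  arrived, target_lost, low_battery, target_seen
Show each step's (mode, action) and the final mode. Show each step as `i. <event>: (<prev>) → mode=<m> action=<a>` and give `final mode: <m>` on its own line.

final mode: ALIGN

1. arrived: (AVOID) → mode=ALIGN action=A_GO
2. target_lost: (ALIGN) → mode=SEEK action=A_GRAB
3. low_battery: (SEEK) → mode=IDLE action=A_RELEASE
4. target_seen: (IDLE) → mode=ALIGN action=A_RELEASE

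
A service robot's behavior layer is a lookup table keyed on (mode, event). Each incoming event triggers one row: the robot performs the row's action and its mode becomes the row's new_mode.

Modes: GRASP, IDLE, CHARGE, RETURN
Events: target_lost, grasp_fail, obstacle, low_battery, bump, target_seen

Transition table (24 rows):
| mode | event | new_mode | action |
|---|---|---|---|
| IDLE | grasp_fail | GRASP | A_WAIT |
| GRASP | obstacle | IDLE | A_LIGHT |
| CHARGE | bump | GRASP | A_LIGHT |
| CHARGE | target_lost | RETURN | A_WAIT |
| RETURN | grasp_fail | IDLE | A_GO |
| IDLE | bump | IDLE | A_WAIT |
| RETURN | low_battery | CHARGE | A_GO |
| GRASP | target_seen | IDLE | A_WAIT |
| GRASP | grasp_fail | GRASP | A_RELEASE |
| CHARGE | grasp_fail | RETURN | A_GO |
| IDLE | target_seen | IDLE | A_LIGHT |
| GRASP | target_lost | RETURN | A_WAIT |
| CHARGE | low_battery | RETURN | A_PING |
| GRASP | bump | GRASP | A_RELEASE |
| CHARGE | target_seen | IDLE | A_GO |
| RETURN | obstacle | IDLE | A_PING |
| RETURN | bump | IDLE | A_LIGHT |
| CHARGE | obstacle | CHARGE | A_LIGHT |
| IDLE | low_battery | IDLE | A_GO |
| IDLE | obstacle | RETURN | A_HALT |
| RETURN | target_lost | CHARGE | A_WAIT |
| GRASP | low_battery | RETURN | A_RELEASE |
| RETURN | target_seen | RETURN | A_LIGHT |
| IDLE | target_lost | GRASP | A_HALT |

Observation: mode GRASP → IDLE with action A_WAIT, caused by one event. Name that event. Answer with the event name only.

try target_lost: (GRASP, target_lost) → (RETURN, A_WAIT)
try grasp_fail: (GRASP, grasp_fail) → (GRASP, A_RELEASE)
try obstacle: (GRASP, obstacle) → (IDLE, A_LIGHT)
try low_battery: (GRASP, low_battery) → (RETURN, A_RELEASE)
try bump: (GRASP, bump) → (GRASP, A_RELEASE)
try target_seen: (GRASP, target_seen) → (IDLE, A_WAIT)  ← matches

target_seen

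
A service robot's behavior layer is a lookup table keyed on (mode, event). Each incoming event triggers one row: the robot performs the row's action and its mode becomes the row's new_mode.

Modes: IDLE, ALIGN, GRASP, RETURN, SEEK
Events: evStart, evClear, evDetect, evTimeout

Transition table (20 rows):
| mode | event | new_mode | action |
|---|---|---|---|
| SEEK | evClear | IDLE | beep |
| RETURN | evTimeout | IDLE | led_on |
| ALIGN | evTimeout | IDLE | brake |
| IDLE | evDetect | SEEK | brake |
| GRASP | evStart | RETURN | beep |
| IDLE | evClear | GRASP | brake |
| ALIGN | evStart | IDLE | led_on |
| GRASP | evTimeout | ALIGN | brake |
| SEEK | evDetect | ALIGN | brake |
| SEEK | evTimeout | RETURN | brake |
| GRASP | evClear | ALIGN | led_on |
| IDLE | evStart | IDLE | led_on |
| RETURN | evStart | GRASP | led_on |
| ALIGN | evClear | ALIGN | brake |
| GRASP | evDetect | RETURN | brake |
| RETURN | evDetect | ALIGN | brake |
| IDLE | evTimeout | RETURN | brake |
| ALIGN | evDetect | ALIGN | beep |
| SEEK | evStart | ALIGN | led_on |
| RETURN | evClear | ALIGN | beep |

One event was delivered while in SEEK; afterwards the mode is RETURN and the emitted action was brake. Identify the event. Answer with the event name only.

try evStart: (SEEK, evStart) → (ALIGN, led_on)
try evClear: (SEEK, evClear) → (IDLE, beep)
try evDetect: (SEEK, evDetect) → (ALIGN, brake)
try evTimeout: (SEEK, evTimeout) → (RETURN, brake)  ← matches

evTimeout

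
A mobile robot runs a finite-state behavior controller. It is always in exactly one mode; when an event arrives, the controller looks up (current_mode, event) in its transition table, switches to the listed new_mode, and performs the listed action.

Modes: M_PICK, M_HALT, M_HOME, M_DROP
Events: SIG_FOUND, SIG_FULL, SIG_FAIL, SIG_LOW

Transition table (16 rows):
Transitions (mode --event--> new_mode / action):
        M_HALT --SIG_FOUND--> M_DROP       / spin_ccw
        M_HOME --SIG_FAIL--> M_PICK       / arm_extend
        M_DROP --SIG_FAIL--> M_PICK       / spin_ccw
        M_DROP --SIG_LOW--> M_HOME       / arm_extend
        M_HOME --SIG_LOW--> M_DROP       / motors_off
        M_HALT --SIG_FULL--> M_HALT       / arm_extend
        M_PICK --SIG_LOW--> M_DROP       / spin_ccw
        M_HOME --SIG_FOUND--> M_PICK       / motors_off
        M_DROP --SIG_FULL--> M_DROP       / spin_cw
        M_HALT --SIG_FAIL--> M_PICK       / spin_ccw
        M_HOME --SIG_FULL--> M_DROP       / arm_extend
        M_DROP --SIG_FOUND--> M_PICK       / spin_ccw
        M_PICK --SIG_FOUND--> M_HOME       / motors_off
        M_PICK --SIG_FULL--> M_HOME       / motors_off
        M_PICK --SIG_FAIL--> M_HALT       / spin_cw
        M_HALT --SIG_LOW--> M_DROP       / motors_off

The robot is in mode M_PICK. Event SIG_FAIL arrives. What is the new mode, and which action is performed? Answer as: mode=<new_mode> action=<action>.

mode=M_HALT action=spin_cw

current mode = M_PICK; filter table to that mode:
  (M_PICK, SIG_LOW) → (M_DROP, spin_ccw)
  (M_PICK, SIG_FOUND) → (M_HOME, motors_off)
  (M_PICK, SIG_FULL) → (M_HOME, motors_off)
  (M_PICK, SIG_FAIL) → (M_HALT, spin_cw)  ← event matches
event = SIG_FAIL selects (M_HALT, spin_cw)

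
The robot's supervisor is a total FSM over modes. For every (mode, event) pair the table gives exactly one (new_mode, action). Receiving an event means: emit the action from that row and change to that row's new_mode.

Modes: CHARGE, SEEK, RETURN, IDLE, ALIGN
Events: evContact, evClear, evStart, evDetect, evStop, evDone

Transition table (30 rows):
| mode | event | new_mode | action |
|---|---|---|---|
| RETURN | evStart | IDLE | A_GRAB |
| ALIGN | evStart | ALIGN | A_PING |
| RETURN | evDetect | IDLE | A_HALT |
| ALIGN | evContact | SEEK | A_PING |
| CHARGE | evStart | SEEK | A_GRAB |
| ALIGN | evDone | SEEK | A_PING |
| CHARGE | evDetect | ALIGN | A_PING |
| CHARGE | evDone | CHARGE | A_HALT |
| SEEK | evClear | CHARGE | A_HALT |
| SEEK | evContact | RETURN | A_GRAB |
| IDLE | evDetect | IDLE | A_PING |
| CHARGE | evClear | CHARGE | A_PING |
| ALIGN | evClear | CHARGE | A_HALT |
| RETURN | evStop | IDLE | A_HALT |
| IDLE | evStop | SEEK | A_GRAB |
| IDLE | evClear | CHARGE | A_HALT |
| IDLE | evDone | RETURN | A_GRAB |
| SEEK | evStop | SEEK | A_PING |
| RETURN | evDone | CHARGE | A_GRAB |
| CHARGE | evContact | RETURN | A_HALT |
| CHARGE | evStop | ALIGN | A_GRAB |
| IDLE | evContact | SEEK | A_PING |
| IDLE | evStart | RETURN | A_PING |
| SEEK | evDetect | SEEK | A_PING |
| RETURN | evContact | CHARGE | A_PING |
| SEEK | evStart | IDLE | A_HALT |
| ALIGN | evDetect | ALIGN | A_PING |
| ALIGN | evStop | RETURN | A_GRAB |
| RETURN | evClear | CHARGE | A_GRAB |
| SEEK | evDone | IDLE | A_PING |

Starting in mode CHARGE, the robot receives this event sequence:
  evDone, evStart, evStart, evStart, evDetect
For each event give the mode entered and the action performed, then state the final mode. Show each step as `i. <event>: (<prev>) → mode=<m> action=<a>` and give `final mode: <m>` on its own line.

final mode: IDLE

1. evDone: (CHARGE) → mode=CHARGE action=A_HALT
2. evStart: (CHARGE) → mode=SEEK action=A_GRAB
3. evStart: (SEEK) → mode=IDLE action=A_HALT
4. evStart: (IDLE) → mode=RETURN action=A_PING
5. evDetect: (RETURN) → mode=IDLE action=A_HALT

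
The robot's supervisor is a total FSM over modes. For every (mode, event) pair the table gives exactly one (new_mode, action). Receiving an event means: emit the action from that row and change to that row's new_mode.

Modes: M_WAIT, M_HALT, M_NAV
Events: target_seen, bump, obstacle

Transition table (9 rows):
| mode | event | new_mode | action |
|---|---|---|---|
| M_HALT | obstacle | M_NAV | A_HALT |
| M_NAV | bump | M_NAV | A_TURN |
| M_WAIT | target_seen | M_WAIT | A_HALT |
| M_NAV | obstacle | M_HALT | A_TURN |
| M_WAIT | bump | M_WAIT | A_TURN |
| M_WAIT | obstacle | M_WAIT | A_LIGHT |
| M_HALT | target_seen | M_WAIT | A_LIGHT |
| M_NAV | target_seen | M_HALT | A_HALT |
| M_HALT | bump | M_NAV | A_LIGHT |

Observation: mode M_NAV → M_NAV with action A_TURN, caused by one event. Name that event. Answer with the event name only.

bump

try target_seen: (M_NAV, target_seen) → (M_HALT, A_HALT)
try bump: (M_NAV, bump) → (M_NAV, A_TURN)  ← matches
try obstacle: (M_NAV, obstacle) → (M_HALT, A_TURN)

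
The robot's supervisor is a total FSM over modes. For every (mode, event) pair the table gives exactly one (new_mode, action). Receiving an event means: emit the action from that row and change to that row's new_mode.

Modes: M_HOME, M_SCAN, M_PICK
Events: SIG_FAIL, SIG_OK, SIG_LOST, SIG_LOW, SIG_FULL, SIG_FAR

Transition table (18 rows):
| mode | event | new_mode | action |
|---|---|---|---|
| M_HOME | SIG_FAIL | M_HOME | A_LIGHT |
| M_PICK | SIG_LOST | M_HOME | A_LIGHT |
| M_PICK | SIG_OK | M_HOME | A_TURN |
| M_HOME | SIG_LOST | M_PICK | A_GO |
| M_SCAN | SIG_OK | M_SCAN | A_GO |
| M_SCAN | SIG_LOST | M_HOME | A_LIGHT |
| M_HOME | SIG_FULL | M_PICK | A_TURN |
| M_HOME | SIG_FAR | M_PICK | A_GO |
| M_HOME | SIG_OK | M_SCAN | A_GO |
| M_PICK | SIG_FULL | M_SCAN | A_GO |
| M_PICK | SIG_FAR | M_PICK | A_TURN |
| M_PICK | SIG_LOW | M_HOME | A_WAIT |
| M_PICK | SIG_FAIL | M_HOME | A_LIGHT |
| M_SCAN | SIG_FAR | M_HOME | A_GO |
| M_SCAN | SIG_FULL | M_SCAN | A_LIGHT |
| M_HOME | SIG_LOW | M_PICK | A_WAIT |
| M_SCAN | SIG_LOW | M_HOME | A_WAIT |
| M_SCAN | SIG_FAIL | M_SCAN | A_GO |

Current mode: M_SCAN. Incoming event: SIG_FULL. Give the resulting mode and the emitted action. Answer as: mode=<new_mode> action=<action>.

mode=M_SCAN action=A_LIGHT

current mode = M_SCAN; filter table to that mode:
  (M_SCAN, SIG_OK) → (M_SCAN, A_GO)
  (M_SCAN, SIG_LOST) → (M_HOME, A_LIGHT)
  (M_SCAN, SIG_FAR) → (M_HOME, A_GO)
  (M_SCAN, SIG_FULL) → (M_SCAN, A_LIGHT)  ← event matches
  (M_SCAN, SIG_LOW) → (M_HOME, A_WAIT)
  (M_SCAN, SIG_FAIL) → (M_SCAN, A_GO)
event = SIG_FULL selects (M_SCAN, A_LIGHT)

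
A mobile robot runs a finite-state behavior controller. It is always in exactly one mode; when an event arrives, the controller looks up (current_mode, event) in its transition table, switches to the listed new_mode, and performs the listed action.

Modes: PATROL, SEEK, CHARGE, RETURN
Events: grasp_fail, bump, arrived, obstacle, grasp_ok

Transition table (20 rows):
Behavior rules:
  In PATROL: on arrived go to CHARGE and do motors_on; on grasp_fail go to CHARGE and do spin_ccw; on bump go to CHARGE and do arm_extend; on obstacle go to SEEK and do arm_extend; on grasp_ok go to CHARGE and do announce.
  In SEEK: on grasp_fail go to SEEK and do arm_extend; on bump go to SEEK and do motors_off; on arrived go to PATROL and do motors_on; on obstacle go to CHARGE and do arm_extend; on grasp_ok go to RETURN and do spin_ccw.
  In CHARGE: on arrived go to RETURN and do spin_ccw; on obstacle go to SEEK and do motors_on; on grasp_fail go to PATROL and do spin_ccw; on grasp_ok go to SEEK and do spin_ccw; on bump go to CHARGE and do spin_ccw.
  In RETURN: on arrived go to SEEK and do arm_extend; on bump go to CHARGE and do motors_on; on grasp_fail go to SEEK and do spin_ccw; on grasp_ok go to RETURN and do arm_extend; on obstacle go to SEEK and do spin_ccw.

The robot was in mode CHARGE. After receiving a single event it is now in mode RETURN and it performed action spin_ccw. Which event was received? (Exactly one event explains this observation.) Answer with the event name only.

try grasp_fail: (CHARGE, grasp_fail) → (PATROL, spin_ccw)
try bump: (CHARGE, bump) → (CHARGE, spin_ccw)
try arrived: (CHARGE, arrived) → (RETURN, spin_ccw)  ← matches
try obstacle: (CHARGE, obstacle) → (SEEK, motors_on)
try grasp_ok: (CHARGE, grasp_ok) → (SEEK, spin_ccw)

arrived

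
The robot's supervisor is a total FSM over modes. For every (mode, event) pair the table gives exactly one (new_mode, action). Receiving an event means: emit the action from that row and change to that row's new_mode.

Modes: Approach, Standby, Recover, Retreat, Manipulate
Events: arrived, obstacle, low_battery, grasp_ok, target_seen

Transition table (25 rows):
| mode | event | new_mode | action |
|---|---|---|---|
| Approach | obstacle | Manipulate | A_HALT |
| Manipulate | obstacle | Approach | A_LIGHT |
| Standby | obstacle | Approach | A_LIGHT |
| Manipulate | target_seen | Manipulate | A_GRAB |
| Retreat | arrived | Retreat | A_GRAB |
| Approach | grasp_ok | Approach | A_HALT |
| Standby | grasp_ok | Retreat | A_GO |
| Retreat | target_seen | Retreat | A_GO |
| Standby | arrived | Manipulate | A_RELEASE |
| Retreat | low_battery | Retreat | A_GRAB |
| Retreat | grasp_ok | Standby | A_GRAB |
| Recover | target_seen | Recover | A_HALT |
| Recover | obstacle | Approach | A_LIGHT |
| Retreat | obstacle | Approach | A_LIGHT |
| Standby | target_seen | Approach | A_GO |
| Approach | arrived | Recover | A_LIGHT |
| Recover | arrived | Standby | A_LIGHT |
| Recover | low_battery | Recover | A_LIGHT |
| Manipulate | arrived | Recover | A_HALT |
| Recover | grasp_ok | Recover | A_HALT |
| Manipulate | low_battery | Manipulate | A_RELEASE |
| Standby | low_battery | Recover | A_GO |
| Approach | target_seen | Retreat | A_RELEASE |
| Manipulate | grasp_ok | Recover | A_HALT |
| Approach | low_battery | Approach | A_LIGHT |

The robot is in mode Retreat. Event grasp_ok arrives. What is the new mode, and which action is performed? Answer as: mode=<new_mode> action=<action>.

mode=Standby action=A_GRAB

current mode = Retreat; filter table to that mode:
  (Retreat, arrived) → (Retreat, A_GRAB)
  (Retreat, target_seen) → (Retreat, A_GO)
  (Retreat, low_battery) → (Retreat, A_GRAB)
  (Retreat, grasp_ok) → (Standby, A_GRAB)  ← event matches
  (Retreat, obstacle) → (Approach, A_LIGHT)
event = grasp_ok selects (Standby, A_GRAB)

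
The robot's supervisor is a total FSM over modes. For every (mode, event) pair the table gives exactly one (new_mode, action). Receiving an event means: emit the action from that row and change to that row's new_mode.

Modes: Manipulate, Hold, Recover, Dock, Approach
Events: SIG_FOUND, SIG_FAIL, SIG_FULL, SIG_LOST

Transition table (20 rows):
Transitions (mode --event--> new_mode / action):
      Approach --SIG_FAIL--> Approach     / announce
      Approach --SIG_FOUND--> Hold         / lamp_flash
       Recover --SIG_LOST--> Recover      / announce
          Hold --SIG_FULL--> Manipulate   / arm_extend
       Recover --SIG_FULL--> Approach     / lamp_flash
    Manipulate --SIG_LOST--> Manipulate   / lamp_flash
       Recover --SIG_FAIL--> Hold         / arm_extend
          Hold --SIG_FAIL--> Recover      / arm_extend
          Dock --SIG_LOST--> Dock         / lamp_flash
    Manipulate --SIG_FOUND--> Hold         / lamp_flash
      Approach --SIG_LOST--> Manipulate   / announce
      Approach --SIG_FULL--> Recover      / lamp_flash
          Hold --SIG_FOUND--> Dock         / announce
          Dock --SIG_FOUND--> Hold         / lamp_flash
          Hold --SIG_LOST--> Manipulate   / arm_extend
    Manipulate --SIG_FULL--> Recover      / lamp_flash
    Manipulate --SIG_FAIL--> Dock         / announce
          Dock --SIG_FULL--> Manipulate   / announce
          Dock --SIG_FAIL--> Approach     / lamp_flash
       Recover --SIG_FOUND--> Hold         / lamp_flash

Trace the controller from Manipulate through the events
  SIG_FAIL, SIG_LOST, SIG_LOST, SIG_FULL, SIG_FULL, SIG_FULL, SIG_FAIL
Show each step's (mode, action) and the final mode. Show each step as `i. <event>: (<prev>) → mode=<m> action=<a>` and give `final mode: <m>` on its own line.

1. SIG_FAIL: (Manipulate) → mode=Dock action=announce
2. SIG_LOST: (Dock) → mode=Dock action=lamp_flash
3. SIG_LOST: (Dock) → mode=Dock action=lamp_flash
4. SIG_FULL: (Dock) → mode=Manipulate action=announce
5. SIG_FULL: (Manipulate) → mode=Recover action=lamp_flash
6. SIG_FULL: (Recover) → mode=Approach action=lamp_flash
7. SIG_FAIL: (Approach) → mode=Approach action=announce

final mode: Approach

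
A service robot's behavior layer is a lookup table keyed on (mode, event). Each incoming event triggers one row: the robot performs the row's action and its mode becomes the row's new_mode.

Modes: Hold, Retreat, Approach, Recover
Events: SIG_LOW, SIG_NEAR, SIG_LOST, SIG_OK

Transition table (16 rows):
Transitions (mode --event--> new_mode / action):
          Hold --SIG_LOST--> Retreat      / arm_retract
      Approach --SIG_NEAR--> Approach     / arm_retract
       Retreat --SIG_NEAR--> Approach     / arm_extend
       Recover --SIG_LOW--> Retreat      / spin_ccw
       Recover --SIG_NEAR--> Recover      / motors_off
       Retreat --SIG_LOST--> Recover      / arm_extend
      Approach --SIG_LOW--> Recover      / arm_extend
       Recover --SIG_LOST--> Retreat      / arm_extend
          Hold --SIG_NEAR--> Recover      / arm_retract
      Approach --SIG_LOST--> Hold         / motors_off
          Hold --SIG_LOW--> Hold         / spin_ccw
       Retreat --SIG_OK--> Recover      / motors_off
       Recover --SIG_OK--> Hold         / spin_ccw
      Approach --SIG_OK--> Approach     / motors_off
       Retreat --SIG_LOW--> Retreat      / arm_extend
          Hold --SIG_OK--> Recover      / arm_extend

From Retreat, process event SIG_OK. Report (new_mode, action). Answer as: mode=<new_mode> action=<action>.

current mode = Retreat; filter table to that mode:
  (Retreat, SIG_NEAR) → (Approach, arm_extend)
  (Retreat, SIG_LOST) → (Recover, arm_extend)
  (Retreat, SIG_OK) → (Recover, motors_off)  ← event matches
  (Retreat, SIG_LOW) → (Retreat, arm_extend)
event = SIG_OK selects (Recover, motors_off)

mode=Recover action=motors_off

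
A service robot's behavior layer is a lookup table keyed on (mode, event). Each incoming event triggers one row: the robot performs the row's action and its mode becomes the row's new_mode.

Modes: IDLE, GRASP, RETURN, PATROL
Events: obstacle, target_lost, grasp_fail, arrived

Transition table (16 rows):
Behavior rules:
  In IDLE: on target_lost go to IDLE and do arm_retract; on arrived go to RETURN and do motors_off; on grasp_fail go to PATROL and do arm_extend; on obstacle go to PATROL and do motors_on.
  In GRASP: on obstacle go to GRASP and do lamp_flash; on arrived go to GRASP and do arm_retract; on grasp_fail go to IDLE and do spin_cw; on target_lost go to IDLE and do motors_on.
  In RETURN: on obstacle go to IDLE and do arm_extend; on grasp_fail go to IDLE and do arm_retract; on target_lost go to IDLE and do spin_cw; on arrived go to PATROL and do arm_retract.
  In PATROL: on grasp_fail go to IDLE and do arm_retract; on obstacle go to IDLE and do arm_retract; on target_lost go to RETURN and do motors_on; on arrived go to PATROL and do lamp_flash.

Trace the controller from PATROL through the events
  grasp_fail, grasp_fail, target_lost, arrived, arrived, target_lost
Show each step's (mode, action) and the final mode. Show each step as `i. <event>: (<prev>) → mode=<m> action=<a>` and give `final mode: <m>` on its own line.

1. grasp_fail: (PATROL) → mode=IDLE action=arm_retract
2. grasp_fail: (IDLE) → mode=PATROL action=arm_extend
3. target_lost: (PATROL) → mode=RETURN action=motors_on
4. arrived: (RETURN) → mode=PATROL action=arm_retract
5. arrived: (PATROL) → mode=PATROL action=lamp_flash
6. target_lost: (PATROL) → mode=RETURN action=motors_on

final mode: RETURN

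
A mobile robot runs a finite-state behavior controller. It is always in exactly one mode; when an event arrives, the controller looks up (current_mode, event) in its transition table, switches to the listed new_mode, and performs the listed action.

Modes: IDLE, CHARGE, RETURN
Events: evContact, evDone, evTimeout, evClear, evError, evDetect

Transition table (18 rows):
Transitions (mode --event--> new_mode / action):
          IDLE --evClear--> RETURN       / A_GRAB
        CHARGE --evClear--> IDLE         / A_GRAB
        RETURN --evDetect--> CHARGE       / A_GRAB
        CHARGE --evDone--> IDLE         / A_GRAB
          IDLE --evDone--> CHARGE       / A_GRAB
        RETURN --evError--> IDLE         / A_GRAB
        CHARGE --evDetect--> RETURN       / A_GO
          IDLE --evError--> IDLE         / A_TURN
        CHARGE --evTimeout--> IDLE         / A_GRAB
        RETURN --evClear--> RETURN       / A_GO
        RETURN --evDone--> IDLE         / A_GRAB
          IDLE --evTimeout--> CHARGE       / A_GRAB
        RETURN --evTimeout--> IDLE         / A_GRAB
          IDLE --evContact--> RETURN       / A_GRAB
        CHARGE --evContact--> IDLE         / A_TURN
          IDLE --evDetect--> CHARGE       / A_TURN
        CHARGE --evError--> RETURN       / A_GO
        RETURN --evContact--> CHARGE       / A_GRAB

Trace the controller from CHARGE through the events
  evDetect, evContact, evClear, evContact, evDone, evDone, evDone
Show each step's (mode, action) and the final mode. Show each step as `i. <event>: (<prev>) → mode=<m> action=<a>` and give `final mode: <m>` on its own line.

final mode: IDLE

1. evDetect: (CHARGE) → mode=RETURN action=A_GO
2. evContact: (RETURN) → mode=CHARGE action=A_GRAB
3. evClear: (CHARGE) → mode=IDLE action=A_GRAB
4. evContact: (IDLE) → mode=RETURN action=A_GRAB
5. evDone: (RETURN) → mode=IDLE action=A_GRAB
6. evDone: (IDLE) → mode=CHARGE action=A_GRAB
7. evDone: (CHARGE) → mode=IDLE action=A_GRAB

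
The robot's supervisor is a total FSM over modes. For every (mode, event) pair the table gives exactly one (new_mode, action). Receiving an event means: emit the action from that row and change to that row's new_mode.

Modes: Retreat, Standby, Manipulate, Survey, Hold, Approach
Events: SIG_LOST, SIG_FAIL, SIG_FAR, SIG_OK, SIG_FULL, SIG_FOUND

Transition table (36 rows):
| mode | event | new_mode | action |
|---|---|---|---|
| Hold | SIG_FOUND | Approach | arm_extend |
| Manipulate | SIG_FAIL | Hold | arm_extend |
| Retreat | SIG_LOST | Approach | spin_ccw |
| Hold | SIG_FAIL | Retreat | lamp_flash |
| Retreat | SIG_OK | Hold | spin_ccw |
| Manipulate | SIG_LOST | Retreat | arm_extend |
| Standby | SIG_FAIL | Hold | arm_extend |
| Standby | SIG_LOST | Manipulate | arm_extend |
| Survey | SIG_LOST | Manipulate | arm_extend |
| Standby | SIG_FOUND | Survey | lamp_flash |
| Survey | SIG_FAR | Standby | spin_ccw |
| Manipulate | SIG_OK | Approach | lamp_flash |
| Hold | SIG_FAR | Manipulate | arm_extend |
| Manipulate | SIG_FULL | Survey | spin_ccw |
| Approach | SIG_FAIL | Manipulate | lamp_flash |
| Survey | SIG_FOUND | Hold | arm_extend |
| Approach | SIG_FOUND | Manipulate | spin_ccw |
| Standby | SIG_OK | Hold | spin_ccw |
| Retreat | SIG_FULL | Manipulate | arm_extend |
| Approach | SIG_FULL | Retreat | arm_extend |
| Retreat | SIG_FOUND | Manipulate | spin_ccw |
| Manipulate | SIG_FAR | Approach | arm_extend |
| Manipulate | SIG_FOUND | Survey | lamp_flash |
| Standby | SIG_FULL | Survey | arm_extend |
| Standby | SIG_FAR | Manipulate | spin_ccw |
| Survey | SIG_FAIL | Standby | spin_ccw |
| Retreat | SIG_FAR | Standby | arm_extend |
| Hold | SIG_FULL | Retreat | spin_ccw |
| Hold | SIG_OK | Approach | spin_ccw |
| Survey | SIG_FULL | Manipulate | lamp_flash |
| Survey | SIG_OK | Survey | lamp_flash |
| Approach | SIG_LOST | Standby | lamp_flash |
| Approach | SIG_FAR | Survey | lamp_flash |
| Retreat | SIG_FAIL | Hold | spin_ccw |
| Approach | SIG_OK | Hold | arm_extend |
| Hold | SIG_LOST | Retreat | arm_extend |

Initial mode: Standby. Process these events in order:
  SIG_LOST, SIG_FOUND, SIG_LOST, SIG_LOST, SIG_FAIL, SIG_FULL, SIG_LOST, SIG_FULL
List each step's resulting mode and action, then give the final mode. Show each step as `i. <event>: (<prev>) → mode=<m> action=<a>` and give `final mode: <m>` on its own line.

1. SIG_LOST: (Standby) → mode=Manipulate action=arm_extend
2. SIG_FOUND: (Manipulate) → mode=Survey action=lamp_flash
3. SIG_LOST: (Survey) → mode=Manipulate action=arm_extend
4. SIG_LOST: (Manipulate) → mode=Retreat action=arm_extend
5. SIG_FAIL: (Retreat) → mode=Hold action=spin_ccw
6. SIG_FULL: (Hold) → mode=Retreat action=spin_ccw
7. SIG_LOST: (Retreat) → mode=Approach action=spin_ccw
8. SIG_FULL: (Approach) → mode=Retreat action=arm_extend

final mode: Retreat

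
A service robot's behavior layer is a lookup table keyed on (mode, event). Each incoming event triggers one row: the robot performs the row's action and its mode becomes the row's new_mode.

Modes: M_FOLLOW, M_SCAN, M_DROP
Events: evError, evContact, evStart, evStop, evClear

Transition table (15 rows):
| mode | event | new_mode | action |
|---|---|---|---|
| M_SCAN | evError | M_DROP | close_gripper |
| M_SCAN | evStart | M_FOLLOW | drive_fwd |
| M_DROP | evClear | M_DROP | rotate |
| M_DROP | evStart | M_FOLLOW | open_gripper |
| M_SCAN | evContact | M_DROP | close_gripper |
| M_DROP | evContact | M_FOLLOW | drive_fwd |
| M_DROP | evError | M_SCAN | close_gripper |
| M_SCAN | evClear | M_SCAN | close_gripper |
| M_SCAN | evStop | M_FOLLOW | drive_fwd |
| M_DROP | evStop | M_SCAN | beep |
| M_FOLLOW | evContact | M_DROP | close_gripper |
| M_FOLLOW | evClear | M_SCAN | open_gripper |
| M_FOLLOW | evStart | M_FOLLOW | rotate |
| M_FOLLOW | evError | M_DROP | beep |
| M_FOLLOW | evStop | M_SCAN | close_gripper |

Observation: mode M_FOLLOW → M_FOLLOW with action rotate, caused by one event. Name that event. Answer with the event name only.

try evError: (M_FOLLOW, evError) → (M_DROP, beep)
try evContact: (M_FOLLOW, evContact) → (M_DROP, close_gripper)
try evStart: (M_FOLLOW, evStart) → (M_FOLLOW, rotate)  ← matches
try evStop: (M_FOLLOW, evStop) → (M_SCAN, close_gripper)
try evClear: (M_FOLLOW, evClear) → (M_SCAN, open_gripper)

evStart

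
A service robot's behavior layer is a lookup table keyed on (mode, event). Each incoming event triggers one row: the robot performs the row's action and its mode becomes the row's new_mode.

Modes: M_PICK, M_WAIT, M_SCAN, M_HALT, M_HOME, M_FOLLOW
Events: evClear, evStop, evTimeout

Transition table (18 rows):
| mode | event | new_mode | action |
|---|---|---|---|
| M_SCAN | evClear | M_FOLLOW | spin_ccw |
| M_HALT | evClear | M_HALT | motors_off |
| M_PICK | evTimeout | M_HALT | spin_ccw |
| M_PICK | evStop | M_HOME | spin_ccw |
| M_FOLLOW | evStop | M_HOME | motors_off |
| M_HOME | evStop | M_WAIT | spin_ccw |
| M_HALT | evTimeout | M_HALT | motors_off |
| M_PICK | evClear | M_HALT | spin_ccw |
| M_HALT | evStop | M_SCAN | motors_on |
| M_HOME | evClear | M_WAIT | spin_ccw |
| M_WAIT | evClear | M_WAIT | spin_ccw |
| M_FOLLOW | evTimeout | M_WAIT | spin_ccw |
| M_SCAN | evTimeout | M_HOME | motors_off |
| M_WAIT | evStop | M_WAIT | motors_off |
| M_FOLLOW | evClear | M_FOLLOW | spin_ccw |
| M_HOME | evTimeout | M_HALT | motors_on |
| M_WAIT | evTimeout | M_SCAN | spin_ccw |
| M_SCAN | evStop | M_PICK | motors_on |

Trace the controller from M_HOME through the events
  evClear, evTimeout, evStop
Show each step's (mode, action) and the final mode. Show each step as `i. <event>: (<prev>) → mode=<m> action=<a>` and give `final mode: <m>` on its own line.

final mode: M_PICK

1. evClear: (M_HOME) → mode=M_WAIT action=spin_ccw
2. evTimeout: (M_WAIT) → mode=M_SCAN action=spin_ccw
3. evStop: (M_SCAN) → mode=M_PICK action=motors_on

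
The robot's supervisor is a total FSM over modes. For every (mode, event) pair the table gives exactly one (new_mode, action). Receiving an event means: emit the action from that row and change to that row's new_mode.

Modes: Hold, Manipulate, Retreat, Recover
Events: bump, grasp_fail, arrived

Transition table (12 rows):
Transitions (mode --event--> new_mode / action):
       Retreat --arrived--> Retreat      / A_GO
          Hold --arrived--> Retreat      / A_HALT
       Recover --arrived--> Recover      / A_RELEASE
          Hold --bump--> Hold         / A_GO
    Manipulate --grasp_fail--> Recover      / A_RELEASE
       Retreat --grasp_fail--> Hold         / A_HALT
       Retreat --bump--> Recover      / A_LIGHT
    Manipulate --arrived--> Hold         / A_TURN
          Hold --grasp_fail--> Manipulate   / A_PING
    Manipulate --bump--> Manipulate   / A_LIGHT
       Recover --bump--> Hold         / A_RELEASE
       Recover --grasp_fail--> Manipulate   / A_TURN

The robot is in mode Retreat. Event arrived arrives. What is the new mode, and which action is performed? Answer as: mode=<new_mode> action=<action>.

current mode = Retreat; filter table to that mode:
  (Retreat, arrived) → (Retreat, A_GO)  ← event matches
  (Retreat, grasp_fail) → (Hold, A_HALT)
  (Retreat, bump) → (Recover, A_LIGHT)
event = arrived selects (Retreat, A_GO)

mode=Retreat action=A_GO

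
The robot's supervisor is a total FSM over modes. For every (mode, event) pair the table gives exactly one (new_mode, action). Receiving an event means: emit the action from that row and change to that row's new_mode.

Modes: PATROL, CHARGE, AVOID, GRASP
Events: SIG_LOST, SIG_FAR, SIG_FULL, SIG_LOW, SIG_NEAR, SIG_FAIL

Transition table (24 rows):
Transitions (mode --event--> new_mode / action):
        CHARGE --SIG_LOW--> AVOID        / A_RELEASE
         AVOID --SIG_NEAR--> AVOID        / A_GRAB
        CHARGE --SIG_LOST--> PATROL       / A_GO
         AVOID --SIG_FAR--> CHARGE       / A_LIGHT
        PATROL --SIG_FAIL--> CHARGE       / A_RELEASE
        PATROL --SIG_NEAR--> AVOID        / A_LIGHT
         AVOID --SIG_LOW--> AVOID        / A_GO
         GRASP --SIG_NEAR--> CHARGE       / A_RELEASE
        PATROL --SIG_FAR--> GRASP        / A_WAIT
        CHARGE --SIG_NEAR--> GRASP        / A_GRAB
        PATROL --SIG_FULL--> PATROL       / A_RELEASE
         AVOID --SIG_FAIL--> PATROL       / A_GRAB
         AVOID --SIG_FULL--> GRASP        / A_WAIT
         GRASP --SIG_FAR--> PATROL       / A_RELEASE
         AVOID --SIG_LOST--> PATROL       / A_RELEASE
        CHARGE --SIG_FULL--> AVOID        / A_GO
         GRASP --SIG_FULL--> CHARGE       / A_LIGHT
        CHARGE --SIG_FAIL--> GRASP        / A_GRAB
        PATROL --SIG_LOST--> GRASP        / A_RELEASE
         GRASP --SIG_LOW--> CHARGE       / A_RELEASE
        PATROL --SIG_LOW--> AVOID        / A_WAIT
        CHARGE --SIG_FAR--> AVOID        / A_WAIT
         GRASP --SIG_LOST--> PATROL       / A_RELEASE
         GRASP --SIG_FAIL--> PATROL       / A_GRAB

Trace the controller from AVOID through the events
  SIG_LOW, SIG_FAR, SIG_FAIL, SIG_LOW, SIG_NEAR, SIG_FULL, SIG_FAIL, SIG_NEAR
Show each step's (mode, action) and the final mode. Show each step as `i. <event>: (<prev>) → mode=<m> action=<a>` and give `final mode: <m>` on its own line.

final mode: CHARGE

1. SIG_LOW: (AVOID) → mode=AVOID action=A_GO
2. SIG_FAR: (AVOID) → mode=CHARGE action=A_LIGHT
3. SIG_FAIL: (CHARGE) → mode=GRASP action=A_GRAB
4. SIG_LOW: (GRASP) → mode=CHARGE action=A_RELEASE
5. SIG_NEAR: (CHARGE) → mode=GRASP action=A_GRAB
6. SIG_FULL: (GRASP) → mode=CHARGE action=A_LIGHT
7. SIG_FAIL: (CHARGE) → mode=GRASP action=A_GRAB
8. SIG_NEAR: (GRASP) → mode=CHARGE action=A_RELEASE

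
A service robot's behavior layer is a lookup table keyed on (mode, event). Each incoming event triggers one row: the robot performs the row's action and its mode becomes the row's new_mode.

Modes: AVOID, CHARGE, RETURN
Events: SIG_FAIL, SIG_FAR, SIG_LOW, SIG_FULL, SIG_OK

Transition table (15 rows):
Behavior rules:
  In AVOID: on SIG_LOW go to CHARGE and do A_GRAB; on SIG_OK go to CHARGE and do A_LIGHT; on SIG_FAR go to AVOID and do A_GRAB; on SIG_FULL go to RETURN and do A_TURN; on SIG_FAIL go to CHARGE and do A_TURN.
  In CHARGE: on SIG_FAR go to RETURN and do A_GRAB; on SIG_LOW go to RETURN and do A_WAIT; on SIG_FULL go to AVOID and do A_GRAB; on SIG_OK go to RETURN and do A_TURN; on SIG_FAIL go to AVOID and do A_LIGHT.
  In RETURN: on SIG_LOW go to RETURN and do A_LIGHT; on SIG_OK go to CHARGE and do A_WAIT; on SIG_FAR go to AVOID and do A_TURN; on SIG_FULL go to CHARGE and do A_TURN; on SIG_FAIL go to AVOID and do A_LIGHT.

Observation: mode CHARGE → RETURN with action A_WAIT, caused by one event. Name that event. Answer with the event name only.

try SIG_FAIL: (CHARGE, SIG_FAIL) → (AVOID, A_LIGHT)
try SIG_FAR: (CHARGE, SIG_FAR) → (RETURN, A_GRAB)
try SIG_LOW: (CHARGE, SIG_LOW) → (RETURN, A_WAIT)  ← matches
try SIG_FULL: (CHARGE, SIG_FULL) → (AVOID, A_GRAB)
try SIG_OK: (CHARGE, SIG_OK) → (RETURN, A_TURN)

SIG_LOW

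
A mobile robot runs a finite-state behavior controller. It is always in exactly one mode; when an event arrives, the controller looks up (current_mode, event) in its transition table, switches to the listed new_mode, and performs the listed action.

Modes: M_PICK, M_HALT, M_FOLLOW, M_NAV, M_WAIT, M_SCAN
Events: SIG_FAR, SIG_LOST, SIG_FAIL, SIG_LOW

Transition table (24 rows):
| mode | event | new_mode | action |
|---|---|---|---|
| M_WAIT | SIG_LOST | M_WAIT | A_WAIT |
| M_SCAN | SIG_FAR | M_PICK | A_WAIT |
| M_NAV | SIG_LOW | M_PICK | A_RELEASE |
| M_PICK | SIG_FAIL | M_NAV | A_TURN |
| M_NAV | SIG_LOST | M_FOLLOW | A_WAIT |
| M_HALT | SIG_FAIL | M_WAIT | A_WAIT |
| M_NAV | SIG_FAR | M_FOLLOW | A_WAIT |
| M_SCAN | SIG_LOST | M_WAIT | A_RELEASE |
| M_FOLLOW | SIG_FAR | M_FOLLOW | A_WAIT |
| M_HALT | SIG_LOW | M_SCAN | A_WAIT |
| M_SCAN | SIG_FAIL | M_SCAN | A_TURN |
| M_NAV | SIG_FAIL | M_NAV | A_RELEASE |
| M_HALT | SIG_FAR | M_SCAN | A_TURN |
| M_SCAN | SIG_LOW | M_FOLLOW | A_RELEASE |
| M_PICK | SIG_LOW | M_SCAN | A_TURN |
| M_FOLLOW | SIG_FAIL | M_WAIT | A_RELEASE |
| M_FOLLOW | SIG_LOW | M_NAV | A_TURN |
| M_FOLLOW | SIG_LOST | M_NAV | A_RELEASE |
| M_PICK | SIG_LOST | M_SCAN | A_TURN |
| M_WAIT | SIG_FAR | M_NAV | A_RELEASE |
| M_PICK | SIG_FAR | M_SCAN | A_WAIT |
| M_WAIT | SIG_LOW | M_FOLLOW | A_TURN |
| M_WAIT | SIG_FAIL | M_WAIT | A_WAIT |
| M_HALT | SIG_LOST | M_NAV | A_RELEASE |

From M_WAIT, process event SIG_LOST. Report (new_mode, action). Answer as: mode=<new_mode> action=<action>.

current mode = M_WAIT; filter table to that mode:
  (M_WAIT, SIG_LOST) → (M_WAIT, A_WAIT)  ← event matches
  (M_WAIT, SIG_FAR) → (M_NAV, A_RELEASE)
  (M_WAIT, SIG_LOW) → (M_FOLLOW, A_TURN)
  (M_WAIT, SIG_FAIL) → (M_WAIT, A_WAIT)
event = SIG_LOST selects (M_WAIT, A_WAIT)

mode=M_WAIT action=A_WAIT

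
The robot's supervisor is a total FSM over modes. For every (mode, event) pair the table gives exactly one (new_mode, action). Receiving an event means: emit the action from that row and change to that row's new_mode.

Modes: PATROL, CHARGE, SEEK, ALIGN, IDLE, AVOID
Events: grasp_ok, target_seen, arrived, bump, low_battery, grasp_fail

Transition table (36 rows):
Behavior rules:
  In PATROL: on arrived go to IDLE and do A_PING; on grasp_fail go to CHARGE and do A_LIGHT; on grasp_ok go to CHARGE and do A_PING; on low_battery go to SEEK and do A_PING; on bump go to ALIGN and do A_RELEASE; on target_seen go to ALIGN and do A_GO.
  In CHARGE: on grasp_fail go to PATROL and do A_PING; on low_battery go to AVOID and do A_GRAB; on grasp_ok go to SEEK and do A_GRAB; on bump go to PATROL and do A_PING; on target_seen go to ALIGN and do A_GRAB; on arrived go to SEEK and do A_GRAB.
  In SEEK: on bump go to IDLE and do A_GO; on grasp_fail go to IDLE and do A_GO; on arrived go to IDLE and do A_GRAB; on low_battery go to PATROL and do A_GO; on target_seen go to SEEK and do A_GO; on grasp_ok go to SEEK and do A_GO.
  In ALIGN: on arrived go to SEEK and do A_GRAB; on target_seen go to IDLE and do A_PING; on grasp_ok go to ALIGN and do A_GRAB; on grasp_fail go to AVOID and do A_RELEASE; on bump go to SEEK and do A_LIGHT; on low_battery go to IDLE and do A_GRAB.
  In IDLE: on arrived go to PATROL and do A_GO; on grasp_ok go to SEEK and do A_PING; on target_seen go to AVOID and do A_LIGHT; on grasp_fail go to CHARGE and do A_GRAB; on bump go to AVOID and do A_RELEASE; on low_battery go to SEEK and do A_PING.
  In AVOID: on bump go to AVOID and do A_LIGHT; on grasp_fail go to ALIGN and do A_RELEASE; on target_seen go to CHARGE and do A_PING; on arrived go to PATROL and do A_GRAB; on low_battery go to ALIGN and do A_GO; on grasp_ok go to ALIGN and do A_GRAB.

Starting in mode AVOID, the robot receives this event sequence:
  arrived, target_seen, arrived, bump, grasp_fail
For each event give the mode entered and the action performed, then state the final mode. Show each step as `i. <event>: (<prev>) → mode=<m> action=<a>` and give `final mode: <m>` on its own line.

1. arrived: (AVOID) → mode=PATROL action=A_GRAB
2. target_seen: (PATROL) → mode=ALIGN action=A_GO
3. arrived: (ALIGN) → mode=SEEK action=A_GRAB
4. bump: (SEEK) → mode=IDLE action=A_GO
5. grasp_fail: (IDLE) → mode=CHARGE action=A_GRAB

final mode: CHARGE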